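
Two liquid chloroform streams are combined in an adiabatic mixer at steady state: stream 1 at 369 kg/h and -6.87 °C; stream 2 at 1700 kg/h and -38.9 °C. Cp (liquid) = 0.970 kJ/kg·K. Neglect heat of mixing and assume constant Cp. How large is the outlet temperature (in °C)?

T_out = -33.2 °C

No heat crosses the boundary, so H_out = H_in.
Σ ṁᵢCp,ᵢTᵢ = 369×0.970×-6.87 + 1700×0.970×-38.9 = -66605
Σ ṁᵢCp,ᵢ = 369×0.970 + 1700×0.970 = 2006.9
T_out = -66605 / 2006.9 = -33.188 °C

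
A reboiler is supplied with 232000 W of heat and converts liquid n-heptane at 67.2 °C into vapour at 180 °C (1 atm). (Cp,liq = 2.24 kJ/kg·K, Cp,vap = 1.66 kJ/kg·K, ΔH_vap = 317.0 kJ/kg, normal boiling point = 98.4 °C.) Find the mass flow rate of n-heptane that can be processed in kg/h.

ṁ = 1600 kg/h

Δh = 2.24×(98.4−67.2) + 317.0 + 1.66×(180−98.4) = 522.34 kJ/kg
Q = 232000 W = 232 kJ/s = 835200 kJ/h
ṁ = Q/Δh = 835200 / 522.34 = 1598.9 kg/h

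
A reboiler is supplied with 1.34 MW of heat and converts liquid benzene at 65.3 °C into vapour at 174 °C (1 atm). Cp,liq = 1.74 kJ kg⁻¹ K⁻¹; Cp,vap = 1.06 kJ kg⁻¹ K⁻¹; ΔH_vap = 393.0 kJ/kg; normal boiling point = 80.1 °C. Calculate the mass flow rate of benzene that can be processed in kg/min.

Δh = 1.74×(80.1−65.3) + 393.0 + 1.06×(174−80.1) = 518.29 kJ/kg
Q = 1.34 MW = 1340 kJ/s = 80400 kJ/min
ṁ = Q/Δh = 80400 / 518.29 = 155.13 kg/min

ṁ = 155 kg/min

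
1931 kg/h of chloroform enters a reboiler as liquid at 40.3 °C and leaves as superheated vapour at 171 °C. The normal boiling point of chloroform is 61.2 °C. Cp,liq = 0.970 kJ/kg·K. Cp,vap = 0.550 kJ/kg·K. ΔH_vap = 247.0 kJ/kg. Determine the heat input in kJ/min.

Q = 10500 kJ/min

liquid 40.3→61.2 °C: 20.273 kJ/kg
vaporisation at 61.2 °C: 247 kJ/kg
vapour 61.2→171 °C: 60.39 kJ/kg
Δh = 20.273 + 247 + 60.39 = 327.66 kJ/kg
Q = ṁ·Δh = 1931 kg/h × 327.66 kJ/kg = 632720 kJ/h
|Q| = 175.75 kW = 10545 kJ/min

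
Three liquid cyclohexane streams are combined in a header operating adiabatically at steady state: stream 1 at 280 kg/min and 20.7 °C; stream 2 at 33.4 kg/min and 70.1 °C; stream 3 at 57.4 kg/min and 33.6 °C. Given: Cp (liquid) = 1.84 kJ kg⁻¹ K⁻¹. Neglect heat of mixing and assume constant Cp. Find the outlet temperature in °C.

No heat crosses the boundary, so H_out = H_in.
T_out = Σ ṁᵢCp,ᵢTᵢ / Σ ṁᵢCp,ᵢ
      = 18521 / 682.27 = 27.147 °C

T_out = 27.1 °C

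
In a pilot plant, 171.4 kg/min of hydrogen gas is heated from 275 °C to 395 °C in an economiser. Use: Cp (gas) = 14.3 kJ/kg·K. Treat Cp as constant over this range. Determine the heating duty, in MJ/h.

Q = ṁ·Cp·ΔT = 171.4 × 14.3 × (395 − 275) = 294120 kJ/min
Converting: 294120 / 60 s = 4902 kW
Heating duty = 17647 MJ/h

Q = 17600 MJ/h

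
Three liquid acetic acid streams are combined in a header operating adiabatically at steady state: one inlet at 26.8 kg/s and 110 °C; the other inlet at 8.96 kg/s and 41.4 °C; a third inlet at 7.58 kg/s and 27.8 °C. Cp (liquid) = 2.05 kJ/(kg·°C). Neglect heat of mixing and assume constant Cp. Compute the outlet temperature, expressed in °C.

No heat crosses the boundary, so H_out = H_in.
T_out = Σ ṁᵢCp,ᵢTᵢ / Σ ṁᵢCp,ᵢ
      = 7235.8 / 88.847 = 81.441 °C

T_out = 81.4 °C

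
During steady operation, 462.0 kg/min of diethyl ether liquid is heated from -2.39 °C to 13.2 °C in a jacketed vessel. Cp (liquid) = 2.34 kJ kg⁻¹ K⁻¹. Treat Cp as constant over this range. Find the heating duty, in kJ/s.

Q = ṁ·Cp·ΔT = 462.0 × 2.34 × (13.2 − -2.39) = 16854 kJ/min
Converting: 16854 / 60 s = 280.9 kW

Q = 281 kJ/s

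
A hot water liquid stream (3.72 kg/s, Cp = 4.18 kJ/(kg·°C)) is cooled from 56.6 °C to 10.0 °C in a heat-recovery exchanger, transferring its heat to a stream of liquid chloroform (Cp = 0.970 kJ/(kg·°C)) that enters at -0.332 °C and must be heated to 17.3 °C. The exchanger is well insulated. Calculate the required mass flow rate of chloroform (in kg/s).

Heat released by hot stream: Q = 3.72 × 4.18 × (56.6 − 10.0) = 724.61 kJ/s
Energy balance on cold side (adiabatic exchanger): Q = ṁ_c·Cp_c·(T_c,out − T_c,in)
ṁ_c = 724.61 / [0.970 × (17.3 − -0.332)] = 42.367 kg/s

ṁ_c = 42.4 kg/s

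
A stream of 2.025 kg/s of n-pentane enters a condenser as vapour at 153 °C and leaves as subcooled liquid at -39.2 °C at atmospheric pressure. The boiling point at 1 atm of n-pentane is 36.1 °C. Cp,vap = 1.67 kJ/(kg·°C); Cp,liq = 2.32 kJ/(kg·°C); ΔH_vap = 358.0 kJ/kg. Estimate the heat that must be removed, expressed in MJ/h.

vapour 153→36.1 °C: -195.22 kJ/kg
condensation at 36.1 °C: -358 kJ/kg
liquid 36.1→-39.2 °C: -174.7 kJ/kg
Δh = -195.22 + -358 + -174.7 = -727.92 kJ/kg
Q = ṁ·Δh = 2.025 kg/s × -727.92 kJ/kg = -1474 kJ/s
|Q| = 1474 kW = 5306.5 MJ/h

Q_c = 5310 MJ/h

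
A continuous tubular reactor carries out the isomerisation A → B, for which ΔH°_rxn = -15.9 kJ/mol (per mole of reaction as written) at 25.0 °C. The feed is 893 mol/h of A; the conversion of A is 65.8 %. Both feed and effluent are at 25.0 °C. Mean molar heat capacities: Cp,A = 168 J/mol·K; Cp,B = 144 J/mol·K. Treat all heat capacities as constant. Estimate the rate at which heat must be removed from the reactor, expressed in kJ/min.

Extent of reaction ξ = 0.658 × 893 = 587.59 mol/h
Reaction term: ξ·ΔH°_rxn = 587.59 × -15.9 = -9342.7 kJ/h
Q = ΔH = -9342.7 kJ/h = -2.5952 kW
Heat removed = 155.71 kJ/min

Q_out = 156 kJ/min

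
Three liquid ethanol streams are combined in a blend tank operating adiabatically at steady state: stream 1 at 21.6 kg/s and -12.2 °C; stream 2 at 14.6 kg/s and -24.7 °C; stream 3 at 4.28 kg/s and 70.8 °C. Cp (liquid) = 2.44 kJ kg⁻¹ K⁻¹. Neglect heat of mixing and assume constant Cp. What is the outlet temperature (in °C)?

Energy balance with Q = 0: Σ ṁᵢCp,ᵢ(T_out − Tᵢ) = 0
T_out = Σ ṁᵢCp,ᵢTᵢ / Σ ṁᵢCp,ᵢ
      = -783.52 / 98.771 = -7.9327 °C

T_out = -7.93 °C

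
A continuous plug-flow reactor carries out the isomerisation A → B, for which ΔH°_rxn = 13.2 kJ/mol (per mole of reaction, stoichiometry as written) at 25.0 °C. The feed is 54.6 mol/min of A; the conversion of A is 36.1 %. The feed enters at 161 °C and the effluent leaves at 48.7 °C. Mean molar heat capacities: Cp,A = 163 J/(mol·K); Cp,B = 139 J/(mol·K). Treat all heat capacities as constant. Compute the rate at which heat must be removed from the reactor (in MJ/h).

Q_out = 45.0 MJ/h

Extent of reaction ξ = 0.361 × 54.6 = 19.711 mol/min
Reaction term: ξ·ΔH°_rxn = 19.711 × 13.2 = 260.18 kJ/min
Sensible, feed 161→25 °C: -1210.4 kJ/min
Outlet flows (mol/min): A 34.889, B 19.711
Sensible, products 25→48.7 °C: 199.71 kJ/min
Q = ΔH = -750.48 kJ/min = -12.508 kW
Heat removed = 45.029 MJ/h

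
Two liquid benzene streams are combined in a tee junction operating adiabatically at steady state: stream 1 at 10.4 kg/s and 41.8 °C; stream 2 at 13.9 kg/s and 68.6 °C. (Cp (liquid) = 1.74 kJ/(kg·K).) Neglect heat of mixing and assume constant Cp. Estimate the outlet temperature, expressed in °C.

Adiabatic, steady state ⇒ Σ ṁᵢCp,ᵢ(T_out − Tᵢ) = 0
Σ ṁᵢCp,ᵢTᵢ = 10.4×1.74×41.8 + 13.9×1.74×68.6 = 2415.6
Σ ṁᵢCp,ᵢ = 10.4×1.74 + 13.9×1.74 = 42.282
T_out = 2415.6 / 42.282 = 57.13 °C

T_out = 57.1 °C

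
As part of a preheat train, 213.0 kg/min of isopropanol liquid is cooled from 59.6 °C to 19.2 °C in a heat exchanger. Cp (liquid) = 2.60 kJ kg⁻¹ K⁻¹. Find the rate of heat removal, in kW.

Q_c = 373 kW

Q = ṁ·Cp·ΔT = 213.0 × 2.60 × (19.2 − 59.6) = -22374 kJ/min
Converting: 22374 / 60 s = 372.89 kW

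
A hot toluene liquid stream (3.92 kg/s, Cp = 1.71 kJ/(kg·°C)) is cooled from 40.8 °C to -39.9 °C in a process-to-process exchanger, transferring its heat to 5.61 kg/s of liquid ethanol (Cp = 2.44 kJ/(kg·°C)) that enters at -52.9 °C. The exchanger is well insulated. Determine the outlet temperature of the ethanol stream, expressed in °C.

T_c,out = -13.4 °C

Heat released by hot stream: Q = 3.92 × 1.71 × (40.8 − -39.9) = 540.95 kJ/s
Energy balance on cold side (adiabatic exchanger): Q = ṁ_c·Cp_c·(T_c,out − T_c,in)
T_c,out = -52.9 + 540.95/(5.61 × 2.44) = -13.381 °C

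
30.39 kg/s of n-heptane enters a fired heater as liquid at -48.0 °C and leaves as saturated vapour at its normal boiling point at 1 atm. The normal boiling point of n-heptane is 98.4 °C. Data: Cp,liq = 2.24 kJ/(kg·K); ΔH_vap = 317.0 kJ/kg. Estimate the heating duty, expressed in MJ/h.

Q = 70600 MJ/h

liquid -48.0→98.4 °C: 327.94 kJ/kg
vaporisation at 98.4 °C: 317 kJ/kg
Δh = 327.94 + 317 = 644.94 kJ/kg
Q = ṁ·Δh = 30.39 kg/s × 644.94 kJ/kg = 19600 kJ/s
|Q| = 19600 kW = 70559 MJ/h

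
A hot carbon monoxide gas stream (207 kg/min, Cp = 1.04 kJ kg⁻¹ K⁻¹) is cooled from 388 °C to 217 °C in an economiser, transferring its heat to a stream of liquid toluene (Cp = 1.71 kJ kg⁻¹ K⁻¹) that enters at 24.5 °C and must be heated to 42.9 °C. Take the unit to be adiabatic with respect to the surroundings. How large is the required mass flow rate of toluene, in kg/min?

Heat released by hot stream: Q = 207 × 1.04 × (388 − 217) = 36813 kJ/min
Energy balance on cold side (adiabatic exchanger): Q = ṁ_c·Cp_c·(T_c,out − T_c,in)
ṁ_c = 36813 / [1.71 × (42.9 − 24.5)] = 1170 kg/min

ṁ_c = 1170 kg/min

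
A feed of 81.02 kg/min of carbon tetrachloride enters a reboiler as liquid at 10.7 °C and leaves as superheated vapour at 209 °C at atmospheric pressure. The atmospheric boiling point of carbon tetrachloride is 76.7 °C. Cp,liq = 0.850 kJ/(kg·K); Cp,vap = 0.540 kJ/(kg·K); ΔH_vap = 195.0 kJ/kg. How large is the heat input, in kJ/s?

liquid 10.7→76.7 °C: 56.1 kJ/kg
vaporisation at 76.7 °C: 195 kJ/kg
vapour 76.7→209 °C: 71.442 kJ/kg
Δh = 56.1 + 195 + 71.442 = 322.54 kJ/kg
Q = ṁ·Δh = 81.02 kg/min × 322.54 kJ/kg = 26132 kJ/min
|Q| = 435.54 kW

Q = 436 kJ/s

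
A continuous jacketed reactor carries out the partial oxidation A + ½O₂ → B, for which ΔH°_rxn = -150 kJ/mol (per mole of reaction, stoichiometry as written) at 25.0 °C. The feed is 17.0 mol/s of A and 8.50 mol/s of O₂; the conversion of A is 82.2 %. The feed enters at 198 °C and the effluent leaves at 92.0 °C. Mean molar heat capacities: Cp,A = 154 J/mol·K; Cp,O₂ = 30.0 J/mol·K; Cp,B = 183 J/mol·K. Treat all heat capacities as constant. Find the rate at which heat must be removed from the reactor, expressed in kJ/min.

Extent of reaction ξ = 0.822 × 17.0 = 13.974 mol/s
Reaction term: ξ·ΔH°_rxn = 13.974 × -150 = -2096.1 kJ/s
Sensible, feed 198→25 °C: -497.03 kJ/s
Outlet flows (mol/s): A 3.026, O₂ 1.513, B 13.974
Sensible, products 25→92.0 °C: 205.6 kJ/s
Q = ΔH = -2387.5 kJ/s = -2387.5 kW
Heat removed = 143250 kJ/min

Q_out = 143000 kJ/min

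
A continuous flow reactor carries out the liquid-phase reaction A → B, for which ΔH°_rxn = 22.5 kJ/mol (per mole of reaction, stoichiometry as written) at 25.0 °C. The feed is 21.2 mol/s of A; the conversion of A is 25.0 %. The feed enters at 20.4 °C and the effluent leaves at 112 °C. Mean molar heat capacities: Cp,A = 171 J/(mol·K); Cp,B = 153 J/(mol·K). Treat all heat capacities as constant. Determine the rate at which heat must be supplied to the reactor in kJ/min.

Q_in = 26600 kJ/min

Extent of reaction ξ = 0.250 × 21.2 = 5.3 mol/s
Reaction term: ξ·ΔH°_rxn = 5.3 × 22.5 = 119.25 kJ/s
Sensible, feed 20.4→25 °C: 16.676 kJ/s
Outlet flows (mol/s): A 15.9, B 5.3
Sensible, products 25→112 °C: 307.09 kJ/s
Q = ΔH = 443.02 kJ/s = 443.02 kW
Heat supplied = 26581 kJ/min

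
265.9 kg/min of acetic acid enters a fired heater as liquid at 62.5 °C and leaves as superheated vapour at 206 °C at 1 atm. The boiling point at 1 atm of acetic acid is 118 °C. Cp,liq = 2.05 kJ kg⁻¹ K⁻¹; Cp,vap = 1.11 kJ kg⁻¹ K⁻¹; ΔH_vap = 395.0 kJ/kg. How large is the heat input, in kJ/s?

Q = 2690 kJ/s

liquid 62.5→118 °C: 113.77 kJ/kg
vaporisation at 118 °C: 395 kJ/kg
vapour 118→206 °C: 97.68 kJ/kg
Δh = 113.77 + 395 + 97.68 = 606.46 kJ/kg
Q = ṁ·Δh = 265.9 kg/min × 606.46 kJ/kg = 161260 kJ/min
|Q| = 2687.6 kW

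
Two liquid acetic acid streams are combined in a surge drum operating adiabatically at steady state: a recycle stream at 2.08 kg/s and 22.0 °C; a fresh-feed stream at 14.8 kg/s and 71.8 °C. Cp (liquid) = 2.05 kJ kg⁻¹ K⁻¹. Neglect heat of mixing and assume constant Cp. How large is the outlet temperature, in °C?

Energy balance with Q = 0: Σ ṁᵢCp,ᵢ(T_out − Tᵢ) = 0
Σ ṁᵢCp,ᵢTᵢ = 2.08×2.05×22.0 + 14.8×2.05×71.8 = 2272.2
Σ ṁᵢCp,ᵢ = 2.08×2.05 + 14.8×2.05 = 34.604
T_out = 2272.2 / 34.604 = 65.664 °C

T_out = 65.7 °C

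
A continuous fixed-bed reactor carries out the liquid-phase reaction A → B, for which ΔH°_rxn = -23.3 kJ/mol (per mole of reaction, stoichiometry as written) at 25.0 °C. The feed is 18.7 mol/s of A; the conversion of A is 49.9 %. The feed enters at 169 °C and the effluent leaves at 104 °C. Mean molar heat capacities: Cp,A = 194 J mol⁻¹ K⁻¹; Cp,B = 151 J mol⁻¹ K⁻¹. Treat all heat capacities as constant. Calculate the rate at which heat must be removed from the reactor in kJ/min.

Extent of reaction ξ = 0.499 × 18.7 = 9.3313 mol/s
Reaction term: ξ·ΔH°_rxn = 9.3313 × -23.3 = -217.42 kJ/s
Sensible, feed 169→25 °C: -522.4 kJ/s
Outlet flows (mol/s): A 9.3687, B 9.3313
Sensible, products 25→104 °C: 254.9 kJ/s
Q = ΔH = -484.92 kJ/s = -484.92 kW
Heat removed = 29095 kJ/min

Q_out = 29100 kJ/min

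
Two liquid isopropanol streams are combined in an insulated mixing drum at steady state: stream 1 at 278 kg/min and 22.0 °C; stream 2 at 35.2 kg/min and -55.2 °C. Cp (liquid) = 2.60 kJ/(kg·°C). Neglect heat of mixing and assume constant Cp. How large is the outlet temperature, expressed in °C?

No heat crosses the boundary, so H_out = H_in.
T_out = Σ ṁᵢCp,ᵢTᵢ / Σ ṁᵢCp,ᵢ
      = 10850 / 814.32 = 13.324 °C

T_out = 13.3 °C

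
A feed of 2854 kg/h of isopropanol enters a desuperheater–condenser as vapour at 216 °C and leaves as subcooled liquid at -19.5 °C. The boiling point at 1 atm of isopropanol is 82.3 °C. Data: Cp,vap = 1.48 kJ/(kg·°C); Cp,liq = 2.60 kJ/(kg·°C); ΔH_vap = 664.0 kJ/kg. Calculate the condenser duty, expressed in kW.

Q_c = 893 kW

vapour 216→82.3 °C: -197.88 kJ/kg
condensation at 82.3 °C: -664 kJ/kg
liquid 82.3→-19.5 °C: -264.68 kJ/kg
Δh = -197.88 + -664 + -264.68 = -1126.6 kJ/kg
Q = ṁ·Δh = 2854 kg/h × -1126.6 kJ/kg = -3.2152e+06 kJ/h
|Q| = 893.11 kW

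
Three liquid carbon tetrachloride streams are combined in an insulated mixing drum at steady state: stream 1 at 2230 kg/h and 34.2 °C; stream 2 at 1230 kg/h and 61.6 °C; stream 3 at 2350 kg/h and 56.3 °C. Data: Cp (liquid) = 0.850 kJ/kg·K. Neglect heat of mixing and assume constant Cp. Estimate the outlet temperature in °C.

Adiabatic, steady state ⇒ Σ ṁᵢCp,ᵢ(T_out − Tᵢ) = 0
T_out = Σ ṁᵢCp,ᵢTᵢ / Σ ṁᵢCp,ᵢ
      = 241690 / 4938.5 = 48.94 °C

T_out = 48.9 °C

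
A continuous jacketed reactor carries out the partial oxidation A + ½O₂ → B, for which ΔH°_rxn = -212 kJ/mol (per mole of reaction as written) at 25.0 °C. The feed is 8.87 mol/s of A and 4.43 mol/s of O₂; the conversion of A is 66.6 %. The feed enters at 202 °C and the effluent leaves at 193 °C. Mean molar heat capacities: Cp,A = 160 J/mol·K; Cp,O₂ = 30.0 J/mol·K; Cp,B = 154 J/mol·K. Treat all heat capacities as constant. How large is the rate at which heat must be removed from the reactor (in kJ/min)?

Q_out = 77200 kJ/min

Extent of reaction ξ = 0.666 × 8.87 = 5.9074 mol/s
Reaction term: ξ·ΔH°_rxn = 5.9074 × -212 = -1252.4 kJ/s
Sensible, feed 202→25 °C: -274.72 kJ/s
Outlet flows (mol/s): A 2.9626, O₂ 1.4763, B 5.9074
Sensible, products 25→193 °C: 239.91 kJ/s
Q = ΔH = -1287.2 kJ/s = -1287.2 kW
Heat removed = 77231 kJ/min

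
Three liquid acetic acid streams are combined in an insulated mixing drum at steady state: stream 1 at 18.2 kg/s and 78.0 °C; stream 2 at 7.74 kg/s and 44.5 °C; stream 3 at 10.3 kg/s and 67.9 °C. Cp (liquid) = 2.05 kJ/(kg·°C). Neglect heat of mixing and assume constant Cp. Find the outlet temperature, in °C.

Energy balance with Q = 0: Σ ṁᵢCp,ᵢ(T_out − Tᵢ) = 0
T_out = Σ ṁᵢCp,ᵢTᵢ / Σ ṁᵢCp,ᵢ
      = 5050 / 74.292 = 67.975 °C

T_out = 68.0 °C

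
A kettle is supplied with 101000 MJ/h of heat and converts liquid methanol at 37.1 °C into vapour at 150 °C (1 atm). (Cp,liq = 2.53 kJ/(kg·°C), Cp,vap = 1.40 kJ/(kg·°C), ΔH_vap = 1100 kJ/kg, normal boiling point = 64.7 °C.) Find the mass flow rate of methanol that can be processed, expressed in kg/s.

Δh = 2.53×(64.7−37.1) + 1100 + 1.40×(150−64.7) = 1289.2 kJ/kg
Q = 101000 MJ/h = 28056 kJ/s = 28056 kJ/s
ṁ = Q/Δh = 28056 / 1289.2 = 21.761 kg/s

ṁ = 21.8 kg/s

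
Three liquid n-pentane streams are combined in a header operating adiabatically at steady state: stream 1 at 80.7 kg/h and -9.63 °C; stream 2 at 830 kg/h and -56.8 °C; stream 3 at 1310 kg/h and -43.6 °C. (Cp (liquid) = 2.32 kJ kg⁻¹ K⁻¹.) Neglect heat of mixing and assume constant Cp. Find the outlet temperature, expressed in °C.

T_out = -47.3 °C

No heat crosses the boundary, so H_out = H_in.
Σ ṁᵢCp,ᵢTᵢ = 80.7×2.32×-9.63 + 830×2.32×-56.8 + 1310×2.32×-43.6 = -243690
Σ ṁᵢCp,ᵢ = 80.7×2.32 + 830×2.32 + 1310×2.32 = 5152
T_out = -243690 / 5152 = -47.299 °C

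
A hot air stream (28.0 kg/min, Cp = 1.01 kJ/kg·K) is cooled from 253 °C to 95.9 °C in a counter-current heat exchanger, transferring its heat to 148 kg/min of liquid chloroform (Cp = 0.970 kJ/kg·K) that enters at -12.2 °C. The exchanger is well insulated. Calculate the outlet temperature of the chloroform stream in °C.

T_c,out = 18.7 °C

Heat released by hot stream: Q = 28.0 × 1.01 × (253 − 95.9) = 4442.8 kJ/min
Energy balance on cold side (adiabatic exchanger): Q = ṁ_c·Cp_c·(T_c,out − T_c,in)
T_c,out = -12.2 + 4442.8/(148 × 0.970) = 18.747 °C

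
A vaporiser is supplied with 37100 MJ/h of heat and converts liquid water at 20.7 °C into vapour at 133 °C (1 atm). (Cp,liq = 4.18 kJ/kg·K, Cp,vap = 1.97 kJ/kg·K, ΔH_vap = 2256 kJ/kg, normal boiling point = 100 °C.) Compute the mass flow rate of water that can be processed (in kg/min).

ṁ = 233 kg/min

Δh = 4.18×(100−20.7) + 2256 + 1.97×(133−100) = 2652.5 kJ/kg
Q = 37100 MJ/h = 10306 kJ/s = 618330 kJ/min
ṁ = Q/Δh = 618330 / 2652.5 = 233.11 kg/min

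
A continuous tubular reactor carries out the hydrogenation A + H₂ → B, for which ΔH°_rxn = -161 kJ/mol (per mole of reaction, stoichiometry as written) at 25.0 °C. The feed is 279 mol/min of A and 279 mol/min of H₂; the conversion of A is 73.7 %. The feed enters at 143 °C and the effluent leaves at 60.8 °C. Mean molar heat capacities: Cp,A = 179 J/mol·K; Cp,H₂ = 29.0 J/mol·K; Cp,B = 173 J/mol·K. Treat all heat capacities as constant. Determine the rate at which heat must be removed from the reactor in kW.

Q_out = 636 kW

Extent of reaction ξ = 0.737 × 279 = 205.62 mol/min
Reaction term: ξ·ΔH°_rxn = 205.62 × -161 = -33105 kJ/min
Sensible, feed 143→25 °C: -6847.8 kJ/min
Outlet flows (mol/min): A 73.377, H₂ 73.377, B 205.62
Sensible, products 25→60.8 °C: 1819.9 kJ/min
Q = ΔH = -38133 kJ/min = -635.55 kW
Heat removed = 635.55 kW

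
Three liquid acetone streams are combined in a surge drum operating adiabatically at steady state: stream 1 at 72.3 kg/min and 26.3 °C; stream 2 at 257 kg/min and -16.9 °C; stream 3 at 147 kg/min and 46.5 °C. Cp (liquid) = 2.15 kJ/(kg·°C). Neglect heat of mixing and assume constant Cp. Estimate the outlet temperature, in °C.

No heat crosses the boundary, so H_out = H_in.
Σ ṁᵢCp,ᵢTᵢ = 72.3×2.15×26.3 + 257×2.15×-16.9 + 147×2.15×46.5 = 9446.4
Σ ṁᵢCp,ᵢ = 72.3×2.15 + 257×2.15 + 147×2.15 = 1024
T_out = 9446.4 / 1024 = 9.2246 °C

T_out = 9.22 °C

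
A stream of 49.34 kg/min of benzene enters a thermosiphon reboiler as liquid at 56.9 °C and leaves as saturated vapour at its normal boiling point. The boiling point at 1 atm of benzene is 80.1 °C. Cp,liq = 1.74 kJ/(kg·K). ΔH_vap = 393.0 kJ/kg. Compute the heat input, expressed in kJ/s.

liquid 56.9→80.1 °C: 40.368 kJ/kg
vaporisation at 80.1 °C: 393 kJ/kg
Δh = 40.368 + 393 = 433.37 kJ/kg
Q = ṁ·Δh = 49.34 kg/min × 433.37 kJ/kg = 21382 kJ/min
|Q| = 356.37 kW

Q = 356 kJ/s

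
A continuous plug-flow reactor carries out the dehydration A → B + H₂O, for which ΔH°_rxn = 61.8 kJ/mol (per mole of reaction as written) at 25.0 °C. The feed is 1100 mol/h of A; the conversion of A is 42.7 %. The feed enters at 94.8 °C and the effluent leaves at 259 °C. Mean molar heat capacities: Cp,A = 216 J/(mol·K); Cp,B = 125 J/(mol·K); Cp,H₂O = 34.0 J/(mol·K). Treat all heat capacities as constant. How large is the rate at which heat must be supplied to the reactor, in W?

Extent of reaction ξ = 0.427 × 1100 = 469.7 mol/h
Reaction term: ξ·ΔH°_rxn = 469.7 × 61.8 = 29027 kJ/h
Sensible, feed 94.8→25 °C: -16584 kJ/h
Outlet flows (mol/h): A 630.3, B 469.7, H₂O 469.7
Sensible, products 25→259 °C: 49334 kJ/h
Q = ΔH = 61777 kJ/h = 17.16 kW
Heat supplied = 17160 W

Q_in = 17200 W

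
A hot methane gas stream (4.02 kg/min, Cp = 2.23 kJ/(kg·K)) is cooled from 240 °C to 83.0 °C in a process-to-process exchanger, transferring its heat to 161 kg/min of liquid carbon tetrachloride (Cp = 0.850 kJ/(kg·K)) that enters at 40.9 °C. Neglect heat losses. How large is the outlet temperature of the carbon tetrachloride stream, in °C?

Heat released by hot stream: Q = 4.02 × 2.23 × (240 − 83.0) = 1407.4 kJ/min
Energy balance on cold side (adiabatic exchanger): Q = ṁ_c·Cp_c·(T_c,out − T_c,in)
T_c,out = 40.9 + 1407.4/(161 × 0.850) = 51.185 °C

T_c,out = 51.2 °C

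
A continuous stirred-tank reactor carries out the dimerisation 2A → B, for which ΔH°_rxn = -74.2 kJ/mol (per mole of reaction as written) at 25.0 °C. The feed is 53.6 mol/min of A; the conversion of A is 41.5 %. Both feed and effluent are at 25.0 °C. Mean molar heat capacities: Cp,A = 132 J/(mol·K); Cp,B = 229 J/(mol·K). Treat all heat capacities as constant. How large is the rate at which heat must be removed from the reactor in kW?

Extent of reaction ξ = 0.415 × 53.6 / 2 = 11.122 mol/min
Reaction term: ξ·ΔH°_rxn = 11.122 × -74.2 = -825.25 kJ/min
Q = ΔH = -825.25 kJ/min = -13.754 kW
Heat removed = 13.754 kW

Q_out = 13.8 kW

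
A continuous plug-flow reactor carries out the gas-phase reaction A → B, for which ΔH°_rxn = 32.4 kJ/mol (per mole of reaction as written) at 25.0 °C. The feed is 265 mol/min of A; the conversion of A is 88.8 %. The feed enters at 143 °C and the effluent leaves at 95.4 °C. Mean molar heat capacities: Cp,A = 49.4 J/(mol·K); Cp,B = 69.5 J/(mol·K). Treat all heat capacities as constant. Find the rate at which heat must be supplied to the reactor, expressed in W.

Extent of reaction ξ = 0.888 × 265 = 235.32 mol/min
Reaction term: ξ·ΔH°_rxn = 235.32 × 32.4 = 7624.4 kJ/min
Sensible, feed 143→25 °C: -1544.7 kJ/min
Outlet flows (mol/min): A 29.68, B 235.32
Sensible, products 25→95.4 °C: 1254.6 kJ/min
Q = ΔH = 7334.2 kJ/min = 122.24 kW
Heat supplied = 122240 W

Q_in = 122000 W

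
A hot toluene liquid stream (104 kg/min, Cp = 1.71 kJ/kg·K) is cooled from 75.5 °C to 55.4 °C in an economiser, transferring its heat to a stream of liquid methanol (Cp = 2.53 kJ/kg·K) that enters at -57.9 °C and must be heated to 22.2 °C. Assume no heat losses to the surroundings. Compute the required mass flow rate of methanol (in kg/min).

Heat released by hot stream: Q = 104 × 1.71 × (75.5 − 55.4) = 3574.6 kJ/min
Energy balance on cold side (adiabatic exchanger): Q = ṁ_c·Cp_c·(T_c,out − T_c,in)
ṁ_c = 3574.6 / [2.53 × (22.2 − -57.9)] = 17.639 kg/min

ṁ_c = 17.6 kg/min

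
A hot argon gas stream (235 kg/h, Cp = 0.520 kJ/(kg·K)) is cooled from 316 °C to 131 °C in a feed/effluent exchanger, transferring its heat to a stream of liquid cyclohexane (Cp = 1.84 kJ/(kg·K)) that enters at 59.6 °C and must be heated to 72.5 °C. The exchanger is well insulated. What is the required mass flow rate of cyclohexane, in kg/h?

ṁ_c = 952 kg/h

Heat released by hot stream: Q = 235 × 0.520 × (316 − 131) = 22607 kJ/h
Energy balance on cold side (adiabatic exchanger): Q = ṁ_c·Cp_c·(T_c,out − T_c,in)
ṁ_c = 22607 / [1.84 × (72.5 − 59.6)] = 952.44 kg/h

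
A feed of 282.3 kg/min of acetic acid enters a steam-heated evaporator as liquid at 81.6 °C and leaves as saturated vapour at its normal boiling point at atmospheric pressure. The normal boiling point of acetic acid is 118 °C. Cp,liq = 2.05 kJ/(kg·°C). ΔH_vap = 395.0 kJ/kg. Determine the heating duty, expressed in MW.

Q = 2.21 MW

liquid 81.6→118 °C: 74.62 kJ/kg
vaporisation at 118 °C: 395 kJ/kg
Δh = 74.62 + 395 = 469.62 kJ/kg
Q = ṁ·Δh = 282.3 kg/min × 469.62 kJ/kg = 132570 kJ/min
|Q| = 2209.6 kW = 2.2096 MW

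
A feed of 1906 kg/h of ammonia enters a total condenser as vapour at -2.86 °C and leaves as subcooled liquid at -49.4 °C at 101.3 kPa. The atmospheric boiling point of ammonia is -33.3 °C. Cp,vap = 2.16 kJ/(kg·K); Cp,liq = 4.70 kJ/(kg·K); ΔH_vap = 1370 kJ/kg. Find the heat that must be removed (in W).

Q_c = 800000 W

vapour -2.86→-33.3 °C: -65.75 kJ/kg
condensation at -33.3 °C: -1370 kJ/kg
liquid -33.3→-49.4 °C: -75.67 kJ/kg
Δh = -65.75 + -1370 + -75.67 = -1511.4 kJ/kg
Q = ṁ·Δh = 1906 kg/h × -1511.4 kJ/kg = -2.8808e+06 kJ/h
|Q| = 800.21 kW = 800210 W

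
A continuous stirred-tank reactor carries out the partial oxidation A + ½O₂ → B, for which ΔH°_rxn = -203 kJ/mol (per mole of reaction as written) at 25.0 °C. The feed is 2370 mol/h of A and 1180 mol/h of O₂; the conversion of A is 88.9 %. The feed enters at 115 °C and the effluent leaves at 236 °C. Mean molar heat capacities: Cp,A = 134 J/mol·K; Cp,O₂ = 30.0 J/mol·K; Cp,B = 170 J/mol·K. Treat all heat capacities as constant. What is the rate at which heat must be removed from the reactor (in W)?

Q_out = 104000 W

Extent of reaction ξ = 0.889 × 2370 = 2106.9 mol/h
Reaction term: ξ·ΔH°_rxn = 2106.9 × -203 = -427710 kJ/h
Sensible, feed 115→25 °C: -31768 kJ/h
Outlet flows (mol/h): A 263.07, O₂ 126.54, B 2106.9
Sensible, products 25→236 °C: 83815 kJ/h
Q = ΔH = -375660 kJ/h = -104.35 kW
Heat removed = 104350 W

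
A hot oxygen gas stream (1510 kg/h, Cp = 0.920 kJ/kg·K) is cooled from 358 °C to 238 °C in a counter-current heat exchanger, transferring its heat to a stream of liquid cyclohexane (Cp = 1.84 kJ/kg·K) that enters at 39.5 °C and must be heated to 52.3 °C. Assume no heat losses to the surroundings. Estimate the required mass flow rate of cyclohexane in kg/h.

Heat released by hot stream: Q = 1510 × 0.920 × (358 − 238) = 166700 kJ/h
Energy balance on cold side (adiabatic exchanger): Q = ṁ_c·Cp_c·(T_c,out − T_c,in)
ṁ_c = 166700 / [1.84 × (52.3 − 39.5)] = 7078.1 kg/h

ṁ_c = 7080 kg/h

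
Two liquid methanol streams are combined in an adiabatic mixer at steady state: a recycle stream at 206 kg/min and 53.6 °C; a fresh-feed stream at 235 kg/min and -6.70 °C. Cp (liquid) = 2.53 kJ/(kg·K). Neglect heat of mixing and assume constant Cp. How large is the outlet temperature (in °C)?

No heat crosses the boundary, so H_out = H_in.
Σ ṁᵢCp,ᵢTᵢ = 206×2.53×53.6 + 235×2.53×-6.70 = 23952
Σ ṁᵢCp,ᵢ = 206×2.53 + 235×2.53 = 1115.7
T_out = 23952 / 1115.7 = 21.467 °C

T_out = 21.5 °C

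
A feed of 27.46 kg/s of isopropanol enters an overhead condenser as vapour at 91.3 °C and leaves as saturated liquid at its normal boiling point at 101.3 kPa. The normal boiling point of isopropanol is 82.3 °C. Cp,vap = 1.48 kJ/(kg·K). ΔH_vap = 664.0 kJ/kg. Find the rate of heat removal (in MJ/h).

Q_c = 67000 MJ/h

vapour 91.3→82.3 °C: -13.32 kJ/kg
condensation at 82.3 °C: -664 kJ/kg
Δh = -13.32 + -664 = -677.32 kJ/kg
Q = ṁ·Δh = 27.46 kg/s × -677.32 kJ/kg = -18599 kJ/s
|Q| = 18599 kW = 66957 MJ/h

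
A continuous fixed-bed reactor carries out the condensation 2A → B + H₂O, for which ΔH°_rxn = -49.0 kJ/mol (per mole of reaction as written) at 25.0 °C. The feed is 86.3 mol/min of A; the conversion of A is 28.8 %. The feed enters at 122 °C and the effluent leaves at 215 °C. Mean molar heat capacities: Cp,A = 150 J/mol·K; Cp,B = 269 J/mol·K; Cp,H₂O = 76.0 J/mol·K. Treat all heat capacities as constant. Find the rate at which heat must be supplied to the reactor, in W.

Extent of reaction ξ = 0.288 × 86.3 / 2 = 12.427 mol/min
Reaction term: ξ·ΔH°_rxn = 12.427 × -49.0 = -608.93 kJ/min
Sensible, feed 122→25 °C: -1255.7 kJ/min
Outlet flows (mol/min): A 61.446, B 12.427, H₂O 12.427
Sensible, products 25→215 °C: 2565.8 kJ/min
Q = ΔH = 701.2 kJ/min = 11.687 kW
Heat supplied = 11687 W

Q_in = 11700 W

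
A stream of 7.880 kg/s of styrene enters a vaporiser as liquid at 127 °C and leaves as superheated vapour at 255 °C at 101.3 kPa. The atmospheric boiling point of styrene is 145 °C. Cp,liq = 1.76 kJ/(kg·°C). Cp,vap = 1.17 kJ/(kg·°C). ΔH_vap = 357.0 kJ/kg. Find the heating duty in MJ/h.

liquid 127→145 °C: 31.68 kJ/kg
vaporisation at 145 °C: 357 kJ/kg
vapour 145→255 °C: 128.7 kJ/kg
Δh = 31.68 + 357 + 128.7 = 517.38 kJ/kg
Q = ṁ·Δh = 7.880 kg/s × 517.38 kJ/kg = 4077 kJ/s
|Q| = 4077 kW = 14677 MJ/h

Q = 14700 MJ/h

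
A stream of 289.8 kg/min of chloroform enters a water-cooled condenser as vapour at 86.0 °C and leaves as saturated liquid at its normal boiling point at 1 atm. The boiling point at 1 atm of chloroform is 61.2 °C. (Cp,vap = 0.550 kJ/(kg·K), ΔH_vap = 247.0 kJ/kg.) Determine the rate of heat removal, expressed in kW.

vapour 86.0→61.2 °C: -13.64 kJ/kg
condensation at 61.2 °C: -247 kJ/kg
Δh = -13.64 + -247 = -260.64 kJ/kg
Q = ṁ·Δh = 289.8 kg/min × -260.64 kJ/kg = -75533 kJ/min
|Q| = 1258.9 kW

Q_c = 1260 kW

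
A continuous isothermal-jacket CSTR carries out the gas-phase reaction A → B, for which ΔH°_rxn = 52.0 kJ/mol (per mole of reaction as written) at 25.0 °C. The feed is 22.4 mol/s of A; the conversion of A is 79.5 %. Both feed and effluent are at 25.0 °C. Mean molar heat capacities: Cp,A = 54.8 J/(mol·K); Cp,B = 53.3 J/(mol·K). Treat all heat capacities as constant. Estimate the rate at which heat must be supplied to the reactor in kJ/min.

Extent of reaction ξ = 0.795 × 22.4 = 17.808 mol/s
Reaction term: ξ·ΔH°_rxn = 17.808 × 52.0 = 926.02 kJ/s
Q = ΔH = 926.02 kJ/s = 926.02 kW
Heat supplied = 55561 kJ/min

Q_in = 55600 kJ/min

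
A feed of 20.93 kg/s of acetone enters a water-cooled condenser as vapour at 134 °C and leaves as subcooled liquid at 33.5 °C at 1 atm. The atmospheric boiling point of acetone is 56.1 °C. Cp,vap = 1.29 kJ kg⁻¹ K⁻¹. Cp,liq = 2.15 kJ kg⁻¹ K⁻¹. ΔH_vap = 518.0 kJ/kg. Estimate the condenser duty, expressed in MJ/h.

Q_c = 50300 MJ/h

vapour 134→56.1 °C: -100.49 kJ/kg
condensation at 56.1 °C: -518 kJ/kg
liquid 56.1→33.5 °C: -48.59 kJ/kg
Δh = -100.49 + -518 + -48.59 = -667.08 kJ/kg
Q = ṁ·Δh = 20.93 kg/s × -667.08 kJ/kg = -13962 kJ/s
|Q| = 13962 kW = 50263 MJ/h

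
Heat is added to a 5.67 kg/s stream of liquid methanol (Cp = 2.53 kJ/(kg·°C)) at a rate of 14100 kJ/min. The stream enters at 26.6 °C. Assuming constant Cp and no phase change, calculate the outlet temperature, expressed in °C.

T_out = 43.0 °C

Q = 14100 kJ/min = 235 kJ/s
ΔT = Q/(ṁ·Cp) = 235/(5.67×2.53) = 16.382 K
T_out = 26.6 + 16.382 = 42.982 °C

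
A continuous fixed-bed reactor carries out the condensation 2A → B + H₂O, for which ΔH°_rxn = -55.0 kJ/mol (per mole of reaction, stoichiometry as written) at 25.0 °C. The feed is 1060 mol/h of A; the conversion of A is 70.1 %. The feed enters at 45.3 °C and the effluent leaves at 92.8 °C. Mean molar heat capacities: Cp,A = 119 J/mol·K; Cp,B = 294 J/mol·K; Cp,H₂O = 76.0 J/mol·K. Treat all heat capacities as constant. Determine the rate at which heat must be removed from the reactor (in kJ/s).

Extent of reaction ξ = 0.701 × 1060 / 2 = 371.53 mol/h
Reaction term: ξ·ΔH°_rxn = 371.53 × -55.0 = -20434 kJ/h
Sensible, feed 45.3→25 °C: -2560.6 kJ/h
Outlet flows (mol/h): A 316.94, B 371.53, H₂O 371.53
Sensible, products 25→92.8 °C: 11877 kJ/h
Q = ΔH = -11117 kJ/h = -3.0882 kW
Heat removed = 3.0882 kJ/s

Q_out = 3.09 kJ/s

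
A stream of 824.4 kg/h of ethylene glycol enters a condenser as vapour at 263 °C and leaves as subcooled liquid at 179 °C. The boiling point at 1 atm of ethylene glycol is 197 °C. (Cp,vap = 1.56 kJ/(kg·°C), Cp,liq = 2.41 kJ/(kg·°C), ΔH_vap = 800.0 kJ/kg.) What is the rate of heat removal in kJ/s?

vapour 263→197 °C: -102.96 kJ/kg
condensation at 197 °C: -800 kJ/kg
liquid 197→179 °C: -43.38 kJ/kg
Δh = -102.96 + -800 + -43.38 = -946.34 kJ/kg
Q = ṁ·Δh = 824.4 kg/h × -946.34 kJ/kg = -780160 kJ/h
|Q| = 216.71 kW

Q_c = 217 kJ/s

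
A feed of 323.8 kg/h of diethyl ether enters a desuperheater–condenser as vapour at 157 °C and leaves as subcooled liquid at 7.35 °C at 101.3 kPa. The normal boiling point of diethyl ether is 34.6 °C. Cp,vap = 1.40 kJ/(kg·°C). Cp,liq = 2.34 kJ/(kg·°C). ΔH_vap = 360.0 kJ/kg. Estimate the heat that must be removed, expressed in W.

Q_c = 53500 W

vapour 157→34.6 °C: -171.36 kJ/kg
condensation at 34.6 °C: -360 kJ/kg
liquid 34.6→7.35 °C: -63.765 kJ/kg
Δh = -171.36 + -360 + -63.765 = -595.12 kJ/kg
Q = ṁ·Δh = 323.8 kg/h × -595.12 kJ/kg = -192700 kJ/h
|Q| = 53.528 kW = 53528 W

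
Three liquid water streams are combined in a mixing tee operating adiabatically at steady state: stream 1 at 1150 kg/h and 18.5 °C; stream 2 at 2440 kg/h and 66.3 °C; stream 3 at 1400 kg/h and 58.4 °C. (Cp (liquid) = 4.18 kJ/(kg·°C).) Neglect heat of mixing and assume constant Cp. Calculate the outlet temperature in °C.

T_out = 53.1 °C

Adiabatic, steady state ⇒ Σ ṁᵢCp,ᵢ(T_out − Tᵢ) = 0
Σ ṁᵢCp,ᵢTᵢ = 1150×4.18×18.5 + 2440×4.18×66.3 + 1400×4.18×58.4 = 1.1069e+06
Σ ṁᵢCp,ᵢ = 1150×4.18 + 2440×4.18 + 1400×4.18 = 20858
T_out = 1.1069e+06 / 20858 = 53.068 °C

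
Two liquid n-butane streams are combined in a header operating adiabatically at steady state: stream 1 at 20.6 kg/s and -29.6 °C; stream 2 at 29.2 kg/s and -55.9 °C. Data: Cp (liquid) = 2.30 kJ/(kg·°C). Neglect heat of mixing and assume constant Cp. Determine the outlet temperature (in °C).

T_out = -45.0 °C

Adiabatic, steady state ⇒ Σ ṁᵢCp,ᵢ(T_out − Tᵢ) = 0
Σ ṁᵢCp,ᵢTᵢ = 20.6×2.30×-29.6 + 29.2×2.30×-55.9 = -5156.7
Σ ṁᵢCp,ᵢ = 20.6×2.30 + 29.2×2.30 = 114.54
T_out = -5156.7 / 114.54 = -45.021 °C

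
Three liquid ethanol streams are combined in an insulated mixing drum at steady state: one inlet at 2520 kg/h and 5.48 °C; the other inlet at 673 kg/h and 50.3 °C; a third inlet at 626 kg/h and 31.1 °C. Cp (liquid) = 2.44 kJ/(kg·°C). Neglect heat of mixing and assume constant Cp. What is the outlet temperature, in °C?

T_out = 17.6 °C

No heat crosses the boundary, so H_out = H_in.
T_out = Σ ṁᵢCp,ᵢTᵢ / Σ ṁᵢCp,ᵢ
      = 163800 / 9318.4 = 17.578 °C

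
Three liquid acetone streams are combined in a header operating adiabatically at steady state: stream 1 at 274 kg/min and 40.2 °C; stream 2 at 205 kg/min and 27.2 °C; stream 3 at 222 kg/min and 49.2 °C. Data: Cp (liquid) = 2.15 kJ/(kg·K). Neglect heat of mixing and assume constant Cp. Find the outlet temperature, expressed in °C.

No heat crosses the boundary, so H_out = H_in.
Σ ṁᵢCp,ᵢTᵢ = 274×2.15×40.2 + 205×2.15×27.2 + 222×2.15×49.2 = 59153
Σ ṁᵢCp,ᵢ = 274×2.15 + 205×2.15 + 222×2.15 = 1507.2
T_out = 59153 / 1507.2 = 39.249 °C

T_out = 39.2 °C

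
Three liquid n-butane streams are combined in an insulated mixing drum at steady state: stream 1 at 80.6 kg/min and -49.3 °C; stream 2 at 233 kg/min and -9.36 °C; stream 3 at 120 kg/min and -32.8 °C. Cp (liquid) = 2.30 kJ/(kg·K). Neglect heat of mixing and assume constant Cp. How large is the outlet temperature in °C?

Adiabatic, steady state ⇒ Σ ṁᵢCp,ᵢ(T_out − Tᵢ) = 0
Σ ṁᵢCp,ᵢTᵢ = 80.6×2.30×-49.3 + 233×2.30×-9.36 + 120×2.30×-32.8 = -23208
Σ ṁᵢCp,ᵢ = 80.6×2.30 + 233×2.30 + 120×2.30 = 997.28
T_out = -23208 / 997.28 = -23.271 °C

T_out = -23.3 °C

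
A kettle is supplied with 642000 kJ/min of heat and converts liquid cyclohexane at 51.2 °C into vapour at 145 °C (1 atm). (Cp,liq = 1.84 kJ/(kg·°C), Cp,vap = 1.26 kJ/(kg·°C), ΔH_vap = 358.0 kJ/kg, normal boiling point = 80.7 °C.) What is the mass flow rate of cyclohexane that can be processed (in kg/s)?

Δh = 1.84×(80.7−51.2) + 358.0 + 1.26×(145−80.7) = 493.3 kJ/kg
Q = 642000 kJ/min = 10700 kJ/s = 10700 kJ/s
ṁ = Q/Δh = 10700 / 493.3 = 21.691 kg/s

ṁ = 21.7 kg/s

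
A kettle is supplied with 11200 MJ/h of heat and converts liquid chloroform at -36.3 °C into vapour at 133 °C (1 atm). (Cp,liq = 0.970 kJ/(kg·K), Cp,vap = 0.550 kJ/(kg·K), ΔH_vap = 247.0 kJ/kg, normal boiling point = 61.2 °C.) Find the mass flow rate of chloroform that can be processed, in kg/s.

Δh = 0.970×(61.2−-36.3) + 247.0 + 0.550×(133−61.2) = 381.06 kJ/kg
Q = 11200 MJ/h = 3111.1 kJ/s = 3111.1 kJ/s
ṁ = Q/Δh = 3111.1 / 381.06 = 8.1643 kg/s

ṁ = 8.16 kg/s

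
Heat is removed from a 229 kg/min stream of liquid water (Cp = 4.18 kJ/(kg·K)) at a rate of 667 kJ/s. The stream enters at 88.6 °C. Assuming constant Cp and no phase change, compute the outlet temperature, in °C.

T_out = 46.8 °C

Q = 667 kJ/s = 40020 kJ/min
ΔT = Q/(ṁ·Cp) = 40020/(229×4.18) = 41.809 K
T_out = 88.6 − 41.809 = 46.791 °C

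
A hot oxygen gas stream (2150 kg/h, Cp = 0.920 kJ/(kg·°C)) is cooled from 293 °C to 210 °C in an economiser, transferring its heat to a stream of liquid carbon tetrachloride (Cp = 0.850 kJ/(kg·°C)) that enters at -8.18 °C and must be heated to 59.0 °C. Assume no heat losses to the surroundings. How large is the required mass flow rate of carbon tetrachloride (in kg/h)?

Heat released by hot stream: Q = 2150 × 0.920 × (293 − 210) = 164170 kJ/h
Energy balance on cold side (adiabatic exchanger): Q = ṁ_c·Cp_c·(T_c,out − T_c,in)
ṁ_c = 164170 / [0.850 × (59.0 − -8.18)] = 2875.1 kg/h

ṁ_c = 2880 kg/h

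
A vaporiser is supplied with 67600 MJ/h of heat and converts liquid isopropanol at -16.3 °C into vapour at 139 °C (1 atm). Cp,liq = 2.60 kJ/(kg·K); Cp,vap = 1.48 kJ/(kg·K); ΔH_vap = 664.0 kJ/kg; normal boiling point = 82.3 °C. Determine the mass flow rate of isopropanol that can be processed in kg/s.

ṁ = 18.7 kg/s

Δh = 2.60×(82.3−-16.3) + 664.0 + 1.48×(139−82.3) = 1004.3 kJ/kg
Q = 67600 MJ/h = 18778 kJ/s = 18778 kJ/s
ṁ = Q/Δh = 18778 / 1004.3 = 18.698 kg/s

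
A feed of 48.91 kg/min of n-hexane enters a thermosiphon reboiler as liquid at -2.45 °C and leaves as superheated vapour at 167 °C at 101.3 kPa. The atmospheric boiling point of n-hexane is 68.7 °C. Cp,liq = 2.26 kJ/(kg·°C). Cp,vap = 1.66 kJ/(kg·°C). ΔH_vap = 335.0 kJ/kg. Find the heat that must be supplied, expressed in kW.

Q = 537 kW

liquid -2.45→68.7 °C: 160.8 kJ/kg
vaporisation at 68.7 °C: 335 kJ/kg
vapour 68.7→167 °C: 163.18 kJ/kg
Δh = 160.8 + 335 + 163.18 = 658.98 kJ/kg
Q = ṁ·Δh = 48.91 kg/min × 658.98 kJ/kg = 32231 kJ/min
|Q| = 537.18 kW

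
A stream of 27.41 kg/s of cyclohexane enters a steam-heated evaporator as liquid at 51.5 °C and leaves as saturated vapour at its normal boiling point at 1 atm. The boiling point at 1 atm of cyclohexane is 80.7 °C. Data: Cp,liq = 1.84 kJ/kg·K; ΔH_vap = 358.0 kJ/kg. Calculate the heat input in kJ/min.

liquid 51.5→80.7 °C: 53.728 kJ/kg
vaporisation at 80.7 °C: 358 kJ/kg
Δh = 53.728 + 358 = 411.73 kJ/kg
Q = ṁ·Δh = 27.41 kg/s × 411.73 kJ/kg = 11285 kJ/s
|Q| = 11285 kW = 677130 kJ/min

Q = 677000 kJ/min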